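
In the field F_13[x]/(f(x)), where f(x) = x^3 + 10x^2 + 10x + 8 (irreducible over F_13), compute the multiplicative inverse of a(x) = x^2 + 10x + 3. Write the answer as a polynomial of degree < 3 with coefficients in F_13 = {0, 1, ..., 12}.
a(x)^(-1) ≡ 10x^2 + 5x + 5 (mod f(x))

Since f is irreducible over F_13, F_13[x]/(f) is a field and a(x) ≠ 0 has an inverse. Apply the extended Euclidean algorithm to f(x) and a(x) in F_13[x]: f(x) = (x)·a(x) + (7x + 8);  a(x) = (2x + 1)·(7x + 8) + (8). The last nonzero remainder is the constant 8 = gcd(f, a) in F_13. Back-substituting through the division chain expresses 8 = s(x)·a(x) + t(x)·f(x) with s(x) ≡ 2x^2 + x + 1 (mod f), so (2x^2 + x + 1)·a(x) ≡ 8 (mod f). Multiplying by 8^(-1) ≡ 5 in F_13 gives a(x)^(-1) ≡ 5·(2x^2 + x + 1) ≡ 10x^2 + 5x + 5 (mod f). Check: (x^2 + 10x + 3)·(10x^2 + 5x + 5) = 10x^4 + x^3 + 7x^2 + 2 ≡ 1 (mod x^3 + 10x^2 + 10x + 8).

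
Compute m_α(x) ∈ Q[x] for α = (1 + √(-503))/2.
m_α(x) = x^2 - x + 126

From 2α - 1 = √(-503), squaring gives (2α - 1)^2 = -503, i.e. 4α^2 - 4α + 1 = -503, so α^2 - α + (1 + 503)/4 = 0. Since -503 ≡ 1 (mod 4), (1 + 503)/4 = 126 ∈ Z. The polynomial x^2 - x + 126 has discriminant 1 - 4·(126) = -503, which is not a perfect square in Q (d = -503 is squarefree and ≠ 1), so x^2 - x + 126 is irreducible over Q. It is the minimal polynomial of α.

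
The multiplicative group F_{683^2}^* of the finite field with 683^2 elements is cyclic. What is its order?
|F_{683^2}^*| = 466488

F_{683^2} has 683^2 = 466489 elements; its multiplicative group consists of all nonzero elements, so |F_{683^2}^*| = 466489 - 1 = 466488. (It is cyclic since any finite subgroup of the multiplicative group of a field is cyclic.)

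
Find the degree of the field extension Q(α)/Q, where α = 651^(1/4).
[Q(α):Q] = 4

α is a root of x^4 - 651. By Eisenstein's criterion at the prime p = 3 (which divides the constant term 651 but p^2 = 9 does not, since 651 is squarefree), x^4 - 651 is irreducible over Q. Hence [Q(α):Q] = 4.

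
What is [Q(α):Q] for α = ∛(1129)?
[Q(α):Q] = 3

The minimal polynomial of α is x^3 - 1129, irreducible over Q since 1129 is not a perfect cube (so x^3 - 1129 has no rational root). Hence [Q(α):Q] = deg(m_α) = 3.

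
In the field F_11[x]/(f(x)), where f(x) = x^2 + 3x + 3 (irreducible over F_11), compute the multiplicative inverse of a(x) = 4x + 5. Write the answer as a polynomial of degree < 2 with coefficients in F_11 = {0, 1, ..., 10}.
a(x)^(-1) ≡ 9x + 2 (mod f(x))

Since f is irreducible over F_11, F_11[x]/(f) is a field and a(x) ≠ 0 has an inverse. Apply the extended Euclidean algorithm to f(x) and a(x) in F_11[x]: f(x) = (3x + 8)·a(x) + (7). The last nonzero remainder is the constant 7 = gcd(f, a) in F_11. Back-substituting through the division chain expresses 7 = s(x)·a(x) + t(x)·f(x) with s(x) ≡ 8x + 3 (mod f), so (8x + 3)·a(x) ≡ 7 (mod f). Multiplying by 7^(-1) ≡ 8 in F_11 gives a(x)^(-1) ≡ 8·(8x + 3) ≡ 9x + 2 (mod f). Check: (4x + 5)·(9x + 2) = 3x^2 + 9x + 10 ≡ 1 (mod x^2 + 3x + 3).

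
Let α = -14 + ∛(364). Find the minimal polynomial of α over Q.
m_α(x) = x^3 + 42x^2 + 588x + 2380

Set β = α + 14 = ∛(364), so β^3 = 364. Then (α + 14)^3 - 364 = 0, i.e. α is a root of g(x) = (x + 14)^3 - 364 = x^3 + 42x^2 + 588x + 2380. Since g(x) = h(x + 14) where h(x) = x^3 - 364, and h is irreducible over Q (because 364 is not a perfect cube, so h has no rational root, and a monic cubic with no rational root is irreducible), g is also irreducible (irreducibility is preserved under the substitution x → x + 14). Hence m_α(x) = x^3 + 42x^2 + 588x + 2380.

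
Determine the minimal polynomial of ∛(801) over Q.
m_α(x) = x^3 - 801

α satisfies α^3 = 801, so x^3 - 801 annihilates α. By the rational root test, a rational root p/q (in lowest terms) of x^3 - 801 would satisfy p^3 = 801 q^3, forcing q = 1 and p^3 = 801; but 801 is not a perfect cube, contradiction. A monic cubic over Q with no rational root is irreducible (any nontrivial factorization would include a linear factor). Hence x^3 - 801 is the minimal polynomial of α, and in particular [Q(α):Q] = 3.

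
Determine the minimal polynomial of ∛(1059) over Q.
m_α(x) = x^3 - 1059

α satisfies α^3 = 1059, so x^3 - 1059 annihilates α. By the rational root test, a rational root p/q (in lowest terms) of x^3 - 1059 would satisfy p^3 = 1059 q^3, forcing q = 1 and p^3 = 1059; but 1059 is not a perfect cube, contradiction. A monic cubic over Q with no rational root is irreducible (any nontrivial factorization would include a linear factor). Hence x^3 - 1059 is the minimal polynomial of α, and in particular [Q(α):Q] = 3.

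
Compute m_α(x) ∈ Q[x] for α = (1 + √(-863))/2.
m_α(x) = x^2 - x + 216

From 2α - 1 = √(-863), squaring gives (2α - 1)^2 = -863, i.e. 4α^2 - 4α + 1 = -863, so α^2 - α + (1 + 863)/4 = 0. Since -863 ≡ 1 (mod 4), (1 + 863)/4 = 216 ∈ Z. The polynomial x^2 - x + 216 has discriminant 1 - 4·(216) = -863, which is not a perfect square in Q (d = -863 is squarefree and ≠ 1), so x^2 - x + 216 is irreducible over Q. It is the minimal polynomial of α.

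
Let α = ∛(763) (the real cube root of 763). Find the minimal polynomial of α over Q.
m_α(x) = x^3 - 763

α satisfies α^3 = 763, so x^3 - 763 annihilates α. By the rational root test, a rational root p/q (in lowest terms) of x^3 - 763 would satisfy p^3 = 763 q^3, forcing q = 1 and p^3 = 763; but 763 is not a perfect cube, contradiction. A monic cubic over Q with no rational root is irreducible (any nontrivial factorization would include a linear factor). Hence x^3 - 763 is the minimal polynomial of α, and in particular [Q(α):Q] = 3.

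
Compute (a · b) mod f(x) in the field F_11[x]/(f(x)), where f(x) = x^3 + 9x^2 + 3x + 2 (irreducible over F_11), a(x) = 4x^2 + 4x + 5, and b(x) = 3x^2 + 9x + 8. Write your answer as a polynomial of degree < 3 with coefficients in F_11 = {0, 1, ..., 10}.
a · b ≡ 4x^2 + 2x + 6 (mod f(x))

Multiply in F_11[x]: a(x)·b(x) = (4x^2 + 4x + 5)·(3x^2 + 9x + 8) = x^4 + 4x^3 + 6x^2 + 7. This has degree ≥ 3, so divide by f(x) over F_11: x^4 + 4x^3 + 6x^2 + 7 = (x + 6)·(x^3 + 9x^2 + 3x + 2) + (4x^2 + 2x + 6). Hence a·b ≡ 4x^2 + 2x + 6 (mod f). (F_11[x]/(f) is a field with 11^3 = 1331 elements since f is irreducible of degree 3.)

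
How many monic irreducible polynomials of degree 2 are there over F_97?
There are 4656 monic irreducible polynomials of degree 2 over F_97

Each element of F_{97^2} that lies in no proper subfield is a root of exactly one monic irreducible of degree 2 over F_97, and each such polynomial has 2 distinct roots in F_{97^2}. By Möbius inversion the count is N_97(2) = (1/2) Σ_{d|2} μ(2/d) · 97^d = (1/2)(μ(2)·97^1 + μ(1)·97^2) = 9312/2 = 4656.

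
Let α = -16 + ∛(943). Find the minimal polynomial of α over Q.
m_α(x) = x^3 + 48x^2 + 768x + 3153

Set β = α + 16 = ∛(943), so β^3 = 943. Then (α + 16)^3 - 943 = 0, i.e. α is a root of g(x) = (x + 16)^3 - 943 = x^3 + 48x^2 + 768x + 3153. Since g(x) = h(x + 16) where h(x) = x^3 - 943, and h is irreducible over Q (because 943 is not a perfect cube, so h has no rational root, and a monic cubic with no rational root is irreducible), g is also irreducible (irreducibility is preserved under the substitution x → x + 16). Hence m_α(x) = x^3 + 48x^2 + 768x + 3153.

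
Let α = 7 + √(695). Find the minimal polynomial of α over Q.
m_α(x) = x^2 - 14x - 646

From α - 7 = √(695), squaring gives (α - 7)^2 = 695, i.e. α^2 - 14α + 49 = 695, so α^2 - 14α - 646 = 0. The discriminant of x^2 - 14x - 646 is (-14)^2 - 4·(-646) = 196 + 2584 = 2780, and 4·(695) is not a perfect square in Q since 695 is squarefree and ≠ 1. Hence x^2 - 14x - 646 is irreducible over Q and is the minimal polynomial of α.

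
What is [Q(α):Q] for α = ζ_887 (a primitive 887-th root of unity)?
[Q(α):Q] = 886

The minimal polynomial of ζ_887 over Q is the 887-th cyclotomic polynomial Φ_887(x), which is irreducible over Q and has degree φ(887) = 886. Hence [Q(α):Q] = φ(887) = 886.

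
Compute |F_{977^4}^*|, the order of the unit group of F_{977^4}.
|F_{977^4}^*| = 911125611840

F_{977^4} has 977^4 = 911125611841 elements; its multiplicative group consists of all nonzero elements, so |F_{977^4}^*| = 911125611841 - 1 = 911125611840. (It is cyclic since any finite subgroup of the multiplicative group of a field is cyclic.)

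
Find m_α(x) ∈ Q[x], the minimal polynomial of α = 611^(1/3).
m_α(x) = x^3 - 611

α satisfies α^3 = 611, so x^3 - 611 annihilates α. By the rational root test, a rational root p/q (in lowest terms) of x^3 - 611 would satisfy p^3 = 611 q^3, forcing q = 1 and p^3 = 611; but 611 is not a perfect cube, contradiction. A monic cubic over Q with no rational root is irreducible (any nontrivial factorization would include a linear factor). Hence x^3 - 611 is the minimal polynomial of α, and in particular [Q(α):Q] = 3.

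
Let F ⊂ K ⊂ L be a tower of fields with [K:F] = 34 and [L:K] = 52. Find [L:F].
[L:F] = 1768

The tower law says that for any tower of field extensions F ⊂ K ⊂ L with finite degrees, [L:F] = [L:K] · [K:F]. Here this gives [L:F] = 52 · 34 = 1768.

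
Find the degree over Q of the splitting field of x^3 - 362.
[K : Q] = 6

The roots of x^3 - 362 are ∛362, ω∛362, ω^2∛362 where ω = e^(2πi/3) is a primitive cube root of unity, so K = Q(∛362, ω). Now [Q(∛362):Q] = 3 (since 362 is not a perfect cube, x^3 - 362 is irreducible) and [Q(ω):Q] = 2. Both 2 and 3 divide [K:Q], and [K:Q] ≤ 3·2 = 6, so [K:Q] = 6. (Equivalently: Q(∛362) ⊂ R but ω ∉ R, so [K : Q(∛362)] = 2.)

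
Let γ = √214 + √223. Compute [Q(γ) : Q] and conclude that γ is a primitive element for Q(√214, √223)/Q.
[Q(γ) : Q] = 4 (equivalently, Q(γ) = Q(√214, √223))

Obviously Q(γ) ⊆ Q(√214, √223), and [Q(√214, √223):Q] = 4 (since 214, 223 are distinct squarefree integers > 1 with 47722 not a perfect square). To show equality we compute the minimal polynomial of γ. From γ = √214 + √223: γ^2 = 214 + 2√(47722) + 223 = 437 + 2√(47722), so γ^2 - 437 = 2√(47722); squaring, (γ^2 - 437)^2 = 4·47722, i.e. γ^4 - 874γ^2 + 190969 - 190888 = 0, i.e. γ^4 - 874γ^2 + 81 = 0. So γ is a root of x^4 - 874x^2 + 81. This polynomial is irreducible over Q: it has no rational root (each ±√214 ± √223 is irrational), and any factorization into two quadratics over Q would force √(47722) ∈ Q (pairing opposite roots) or √214, √223 ∈ Q (other pairings), all impossible. Hence [Q(γ):Q] = 4 = [Q(√214, √223):Q], so Q(γ) = Q(√214, √223).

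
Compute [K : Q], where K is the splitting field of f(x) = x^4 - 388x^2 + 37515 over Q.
[K : Q] = 4

Solving the quadratic in x^2: x^2 = (388 ± √(388^2 - 4·37515))/2 = (388 ± √484)/2 = (388 ± 22)/2, giving x^2 = 205 or x^2 = 183. So f(x) = (x^2 - 205)(x^2 - 183) and the roots of f are ±√205, ±√183. Hence the splitting field is K = Q(√205, √183). Since 205 and 183 are distinct squarefree integers > 1, their product 37515 is not a perfect square, so √183 ∉ Q(√205). By the tower law [K:Q] = [Q(√205,√183):Q(√205)] · [Q(√205):Q] = 2 · 2 = 4.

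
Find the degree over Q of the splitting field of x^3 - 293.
[K : Q] = 6

The roots of x^3 - 293 are ∛293, ω∛293, ω^2∛293 where ω = e^(2πi/3) is a primitive cube root of unity, so K = Q(∛293, ω). Now [Q(∛293):Q] = 3 (since 293 is not a perfect cube, x^3 - 293 is irreducible) and [Q(ω):Q] = 2. Both 2 and 3 divide [K:Q], and [K:Q] ≤ 3·2 = 6, so [K:Q] = 6. (Equivalently: Q(∛293) ⊂ R but ω ∉ R, so [K : Q(∛293)] = 2.)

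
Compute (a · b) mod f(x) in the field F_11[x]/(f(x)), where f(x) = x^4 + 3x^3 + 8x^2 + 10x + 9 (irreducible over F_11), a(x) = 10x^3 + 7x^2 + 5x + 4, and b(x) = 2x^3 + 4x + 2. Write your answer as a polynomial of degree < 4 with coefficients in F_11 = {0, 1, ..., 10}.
a · b ≡ 8x^3 + 2x^2 + 6x + 9 (mod f(x))

Multiply in F_11[x]: a(x)·b(x) = (10x^3 + 7x^2 + 5x + 4)·(2x^3 + 4x + 2) = 9x^6 + 3x^5 + 6x^4 + x^3 + x^2 + 4x + 8. This has degree ≥ 4, so divide by f(x) over F_11: 9x^6 + 3x^5 + 6x^4 + x^3 + x^2 + 4x + 8 = (9x^2 + 9x + 6)·(x^4 + 3x^3 + 8x^2 + 10x + 9) + (8x^3 + 2x^2 + 6x + 9). Hence a·b ≡ 8x^3 + 2x^2 + 6x + 9 (mod f). (F_11[x]/(f) is a field with 11^4 = 14641 elements since f is irreducible of degree 4.)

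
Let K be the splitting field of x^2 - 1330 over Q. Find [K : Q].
[K : Q] = 2

f(x) = x^2 - 1330 factors as (x - √1330)(x + √1330). The splitting field is K = Q(√1330). Since 1330 is squarefree and > 1, it is not a perfect square, so x^2 - 1330 is irreducible over Q and [Q(√1330) : Q] = 2. Hence [K : Q] = 2.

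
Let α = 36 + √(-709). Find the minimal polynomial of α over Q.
m_α(x) = x^2 - 72x + 2005

From α - 36 = √(-709), squaring gives (α - 36)^2 = -709, i.e. α^2 - 72α + 1296 = -709, so α^2 - 72α + 2005 = 0. The discriminant of x^2 - 72x + 2005 is (-72)^2 - 4·(2005) = 5184 - 8020 = -2836, and 4·(-709) is not a perfect square in Q since -709 is squarefree and ≠ 1. Hence x^2 - 72x + 2005 is irreducible over Q and is the minimal polynomial of α.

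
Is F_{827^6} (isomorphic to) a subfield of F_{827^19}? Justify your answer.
No: F_{827^6} is not a subfield of F_{827^19}

F_{p^m} embeds in F_{p^n} iff m | n. Here 6 ∤ 19 (since 19 = 3·6 + 1 with remainder 1 ≠ 0), so F_{827^6} is not a subfield of F_{827^19}. Equivalently: if it were, the tower law would give 6 = [F_{827^6}:F_827] dividing [F_{827^19}:F_827] = 19, contradiction.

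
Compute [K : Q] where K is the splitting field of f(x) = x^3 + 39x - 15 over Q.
[K : Q] = 6

By the rational root test, any rational root of the monic integer polynomial f(x) = x^3 + 39x - 15 must be an integer dividing the constant term -15, i.e. one of ±{1, 3, 5, 15}. Evaluating: f(1) = 25, f(-1) = -55, f(3) = 129, f(-3) = -159, f(5) = 305, f(-5) = -335, f(15) = 3945, f(-15) = -3975; none is 0, so f has no rational root and is therefore irreducible over Q (a cubic with no linear factor over a field is irreducible). For an irreducible cubic, the Galois group is A_3 or S_3 according as the discriminant disc(f) = -4a^3 - 27b^2 = -4·(39)^3 - 27·(-15)^2 = -243351 is or is not a square in Q. Here disc(f) = -243351 is not a perfect square in Q, so the Galois group of f over Q is not contained in A_3 and must be all of S_3. The splitting field has degree |S_3| = 6 over Q, so [K : Q] = 6.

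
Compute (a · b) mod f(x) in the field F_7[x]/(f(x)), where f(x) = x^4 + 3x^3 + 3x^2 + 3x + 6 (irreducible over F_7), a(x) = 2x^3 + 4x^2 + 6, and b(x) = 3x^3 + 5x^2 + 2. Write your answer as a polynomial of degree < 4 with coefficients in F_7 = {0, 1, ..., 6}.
a · b ≡ x^3 + 6x^2 + 6x + 2 (mod f(x))

Multiply in F_7[x]: a(x)·b(x) = (2x^3 + 4x^2 + 6)·(3x^3 + 5x^2 + 2) = 6x^6 + x^5 + 6x^4 + x^3 + 3x^2 + 5. This has degree ≥ 4, so divide by f(x) over F_7: 6x^6 + x^5 + 6x^4 + x^3 + 3x^2 + 5 = (6x^2 + 4x + 4)·(x^4 + 3x^3 + 3x^2 + 3x + 6) + (x^3 + 6x^2 + 6x + 2). Hence a·b ≡ x^3 + 6x^2 + 6x + 2 (mod f). (F_7[x]/(f) is a field with 7^4 = 2401 elements since f is irreducible of degree 4.)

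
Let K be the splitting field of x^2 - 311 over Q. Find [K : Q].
[K : Q] = 2

f(x) = x^2 - 311 factors as (x - √311)(x + √311). The splitting field is K = Q(√311). Since 311 is squarefree and > 1, it is not a perfect square, so x^2 - 311 is irreducible over Q and [Q(√311) : Q] = 2. Hence [K : Q] = 2.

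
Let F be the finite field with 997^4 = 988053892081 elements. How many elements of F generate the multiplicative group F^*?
There are φ(988053892080) = 259782297600 primitive elements

F_q^* is cyclic of order q - 1 = 988053892080. A cyclic group of order m has exactly φ(m) generators. Here m = 988053892080 = 2^4 · 3 · 5 · 83 · 499 · 99401, so the number of primitive elements is φ(988053892080) = 259782297600.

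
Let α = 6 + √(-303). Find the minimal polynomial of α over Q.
m_α(x) = x^2 - 12x + 339

From α - 6 = √(-303), squaring gives (α - 6)^2 = -303, i.e. α^2 - 12α + 36 = -303, so α^2 - 12α + 339 = 0. The discriminant of x^2 - 12x + 339 is (-12)^2 - 4·(339) = 144 - 1356 = -1212, and 4·(-303) is not a perfect square in Q since -303 is squarefree and ≠ 1. Hence x^2 - 12x + 339 is irreducible over Q and is the minimal polynomial of α.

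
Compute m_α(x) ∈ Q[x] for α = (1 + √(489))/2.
m_α(x) = x^2 - x - 122

From 2α - 1 = √(489), squaring gives (2α - 1)^2 = 489, i.e. 4α^2 - 4α + 1 = 489, so α^2 - α + (1 - 489)/4 = 0. Since 489 ≡ 1 (mod 4), (1 - 489)/4 = -122 ∈ Z. The polynomial x^2 - x - 122 has discriminant 1 - 4·(-122) = 489, which is not a perfect square in Q (d = 489 is squarefree and ≠ 1), so x^2 - x - 122 is irreducible over Q. It is the minimal polynomial of α.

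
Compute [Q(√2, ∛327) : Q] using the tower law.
[Q(√2, ∛327) : Q] = 6

Let L = Q(√2, ∛327). Since Q(√2) ⊂ L and [Q(√2):Q] = 2, the tower law gives 2 | [L:Q]. Likewise Q(∛327) ⊂ L with [Q(∛327):Q] = 3 (because 327 is not a perfect cube), so 3 | [L:Q]. As gcd(2,3) = 1, [L:Q] is divisible by 6. Conversely L is generated over Q by √2 and ∛327, so [L:Q] ≤ 2·3 = 6. Therefore [Q(√2, ∛327) : Q] = 6.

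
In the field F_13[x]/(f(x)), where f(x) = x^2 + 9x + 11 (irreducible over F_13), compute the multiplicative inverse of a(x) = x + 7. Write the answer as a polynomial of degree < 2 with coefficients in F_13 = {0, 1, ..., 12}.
a(x)^(-1) ≡ 9x + 5 (mod f(x))

Since f is irreducible over F_13, F_13[x]/(f) is a field and a(x) ≠ 0 has an inverse. Apply the extended Euclidean algorithm to f(x) and a(x) in F_13[x]: f(x) = (x + 2)·a(x) + (10). The last nonzero remainder is the constant 10 = gcd(f, a) in F_13. Back-substituting through the division chain expresses 10 = s(x)·a(x) + t(x)·f(x) with s(x) ≡ 12x + 11 (mod f), so (12x + 11)·a(x) ≡ 10 (mod f). Multiplying by 10^(-1) ≡ 4 in F_13 gives a(x)^(-1) ≡ 4·(12x + 11) ≡ 9x + 5 (mod f). Check: (x + 7)·(9x + 5) = 9x^2 + 3x + 9 ≡ 1 (mod x^2 + 9x + 11).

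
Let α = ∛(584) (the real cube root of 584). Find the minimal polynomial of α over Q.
m_α(x) = x^3 - 584

α satisfies α^3 = 584, so x^3 - 584 annihilates α. By the rational root test, a rational root p/q (in lowest terms) of x^3 - 584 would satisfy p^3 = 584 q^3, forcing q = 1 and p^3 = 584; but 584 is not a perfect cube, contradiction. A monic cubic over Q with no rational root is irreducible (any nontrivial factorization would include a linear factor). Hence x^3 - 584 is the minimal polynomial of α, and in particular [Q(α):Q] = 3.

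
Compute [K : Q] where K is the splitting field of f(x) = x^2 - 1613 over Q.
[K : Q] = 2

f(x) = x^2 - 1613 factors as (x - √1613)(x + √1613). The splitting field is K = Q(√1613). Since 1613 is squarefree and > 1, it is not a perfect square, so x^2 - 1613 is irreducible over Q and [Q(√1613) : Q] = 2. Hence [K : Q] = 2.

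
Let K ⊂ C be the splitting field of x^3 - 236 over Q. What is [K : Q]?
[K : Q] = 6

The roots of x^3 - 236 are ∛236, ω∛236, ω^2∛236 where ω = e^(2πi/3) is a primitive cube root of unity, so K = Q(∛236, ω). Now [Q(∛236):Q] = 3 (since 236 is not a perfect cube, x^3 - 236 is irreducible) and [Q(ω):Q] = 2. Both 2 and 3 divide [K:Q], and [K:Q] ≤ 3·2 = 6, so [K:Q] = 6. (Equivalently: Q(∛236) ⊂ R but ω ∉ R, so [K : Q(∛236)] = 2.)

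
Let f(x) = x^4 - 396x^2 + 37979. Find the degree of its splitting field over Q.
[K : Q] = 4

Solving the quadratic in x^2: x^2 = (396 ± √(396^2 - 4·37979))/2 = (396 ± √4900)/2 = (396 ± 70)/2, giving x^2 = 163 or x^2 = 233. So f(x) = (x^2 - 163)(x^2 - 233) and the roots of f are ±√163, ±√233. Hence the splitting field is K = Q(√163, √233). Since 163 and 233 are distinct squarefree integers > 1, their product 37979 is not a perfect square, so √233 ∉ Q(√163). By the tower law [K:Q] = [Q(√163,√233):Q(√163)] · [Q(√163):Q] = 2 · 2 = 4.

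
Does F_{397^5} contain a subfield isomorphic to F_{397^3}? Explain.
No: F_{397^3} is not a subfield of F_{397^5}

F_{p^m} embeds in F_{p^n} iff m | n. Here 3 ∤ 5 (since 5 = 1·3 + 2 with remainder 2 ≠ 0), so F_{397^3} is not a subfield of F_{397^5}. Equivalently: if it were, the tower law would give 3 = [F_{397^3}:F_397] dividing [F_{397^5}:F_397] = 5, contradiction.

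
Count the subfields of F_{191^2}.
F_{191^2} has 2 subfields

The subfields of F_{p^n} are exactly the fields F_{p^d} for d | n (each is the fixed field of the unique index-d subgroup of Gal(F_{p^n}/F_p) ≅ Z/nZ). The divisors of n = 2 are {1, 2}, giving 2 subfields: F_{191^1}, F_{191^2}.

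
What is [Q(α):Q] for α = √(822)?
[Q(α):Q] = 2

[Q(α):Q] equals the degree of the minimal polynomial of α. Here α^2 = 822 and x^2 - 822 is irreducible (d = 822 is squarefree, ≠ 1, hence not a square), so deg(m_α) = 2. Thus [Q(α):Q] = 2.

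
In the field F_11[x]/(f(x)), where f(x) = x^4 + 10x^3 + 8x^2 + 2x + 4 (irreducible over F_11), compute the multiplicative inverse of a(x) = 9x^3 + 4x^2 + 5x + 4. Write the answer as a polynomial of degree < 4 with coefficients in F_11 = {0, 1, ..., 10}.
a(x)^(-1) ≡ 6x^3 + x^2 + 5x + 1 (mod f(x))

Since f is irreducible over F_11, F_11[x]/(f) is a field and a(x) ≠ 0 has an inverse. Apply the extended Euclidean algorithm to f(x) and a(x) in F_11[x]: f(x) = (5x + 5)·a(x) + (7x^2 + x + 6);  a(x) = (6x + 6)·(7x^2 + x + 6) + (7x + 1);  (7x^2 + x + 6) = (x)·(7x + 1) + (6). The last nonzero remainder is the constant 6 = gcd(f, a) in F_11. Back-substituting through the division chain expresses 6 = s(x)·a(x) + t(x)·f(x) with s(x) ≡ 3x^3 + 6x^2 + 8x + 6 (mod f), so (3x^3 + 6x^2 + 8x + 6)·a(x) ≡ 6 (mod f). Multiplying by 6^(-1) ≡ 2 in F_11 gives a(x)^(-1) ≡ 2·(3x^3 + 6x^2 + 8x + 6) ≡ 6x^3 + x^2 + 5x + 1 (mod f). Check: (9x^3 + 4x^2 + 5x + 4)·(6x^3 + x^2 + 5x + 1) = 10x^6 + 2x^4 + 3x^3 + 3x + 4 ≡ 1 (mod x^4 + 10x^3 + 8x^2 + 2x + 4).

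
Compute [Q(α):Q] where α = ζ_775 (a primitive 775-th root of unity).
[Q(α):Q] = 600

The minimal polynomial of ζ_775 over Q is the 775-th cyclotomic polynomial Φ_775(x), which is irreducible over Q and has degree φ(775) = 600. Hence [Q(α):Q] = φ(775) = 600.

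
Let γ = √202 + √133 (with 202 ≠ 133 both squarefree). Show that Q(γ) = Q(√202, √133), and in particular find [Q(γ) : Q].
[Q(γ) : Q] = 4 (equivalently, Q(γ) = Q(√202, √133))

Obviously Q(γ) ⊆ Q(√202, √133), and [Q(√202, √133):Q] = 4 (since 202, 133 are distinct squarefree integers > 1 with 26866 not a perfect square). To show equality we compute the minimal polynomial of γ. From γ = √202 + √133: γ^2 = 202 + 2√(26866) + 133 = 335 + 2√(26866), so γ^2 - 335 = 2√(26866); squaring, (γ^2 - 335)^2 = 4·26866, i.e. γ^4 - 670γ^2 + 112225 - 107464 = 0, i.e. γ^4 - 670γ^2 + 4761 = 0. So γ is a root of x^4 - 670x^2 + 4761. This polynomial is irreducible over Q: it has no rational root (each ±√202 ± √133 is irrational), and any factorization into two quadratics over Q would force √(26866) ∈ Q (pairing opposite roots) or √202, √133 ∈ Q (other pairings), all impossible. Hence [Q(γ):Q] = 4 = [Q(√202, √133):Q], so Q(γ) = Q(√202, √133).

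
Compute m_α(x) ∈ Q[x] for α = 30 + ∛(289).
m_α(x) = x^3 - 90x^2 + 2700x - 27289

Set β = α - 30 = ∛(289), so β^3 = 289. Then (α - 30)^3 - 289 = 0, i.e. α is a root of g(x) = (x - 30)^3 - 289 = x^3 - 90x^2 + 2700x - 27289. Since g(x) = h(x - 30) where h(x) = x^3 - 289, and h is irreducible over Q (because 289 is not a perfect cube, so h has no rational root, and a monic cubic with no rational root is irreducible), g is also irreducible (irreducibility is preserved under the substitution x → x - 30). Hence m_α(x) = x^3 - 90x^2 + 2700x - 27289.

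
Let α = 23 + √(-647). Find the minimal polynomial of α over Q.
m_α(x) = x^2 - 46x + 1176

From α - 23 = √(-647), squaring gives (α - 23)^2 = -647, i.e. α^2 - 46α + 529 = -647, so α^2 - 46α + 1176 = 0. The discriminant of x^2 - 46x + 1176 is (-46)^2 - 4·(1176) = 2116 - 4704 = -2588, and 4·(-647) is not a perfect square in Q since -647 is squarefree and ≠ 1. Hence x^2 - 46x + 1176 is irreducible over Q and is the minimal polynomial of α.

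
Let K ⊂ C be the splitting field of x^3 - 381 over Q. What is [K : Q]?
[K : Q] = 6

The roots of x^3 - 381 are ∛381, ω∛381, ω^2∛381 where ω = e^(2πi/3) is a primitive cube root of unity, so K = Q(∛381, ω). Now [Q(∛381):Q] = 3 (since 381 is not a perfect cube, x^3 - 381 is irreducible) and [Q(ω):Q] = 2. Both 2 and 3 divide [K:Q], and [K:Q] ≤ 3·2 = 6, so [K:Q] = 6. (Equivalently: Q(∛381) ⊂ R but ω ∉ R, so [K : Q(∛381)] = 2.)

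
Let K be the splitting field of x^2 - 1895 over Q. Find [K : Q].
[K : Q] = 2

f(x) = x^2 - 1895 factors as (x - √1895)(x + √1895). The splitting field is K = Q(√1895). Since 1895 is squarefree and > 1, it is not a perfect square, so x^2 - 1895 is irreducible over Q and [Q(√1895) : Q] = 2. Hence [K : Q] = 2.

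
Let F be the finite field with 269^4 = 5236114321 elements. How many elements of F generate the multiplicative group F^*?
There are φ(5236114320) = 1357627392 primitive elements

F_q^* is cyclic of order q - 1 = 5236114320. A cyclic group of order m has exactly φ(m) generators. Here m = 5236114320 = 2^4 · 3^3 · 5 · 67 · 97 · 373, so the number of primitive elements is φ(5236114320) = 1357627392.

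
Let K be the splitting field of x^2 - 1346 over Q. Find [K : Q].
[K : Q] = 2

f(x) = x^2 - 1346 factors as (x - √1346)(x + √1346). The splitting field is K = Q(√1346). Since 1346 is squarefree and > 1, it is not a perfect square, so x^2 - 1346 is irreducible over Q and [Q(√1346) : Q] = 2. Hence [K : Q] = 2.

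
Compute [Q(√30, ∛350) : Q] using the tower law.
[Q(√30, ∛350) : Q] = 6

Let L = Q(√30, ∛350). Since Q(√30) ⊂ L and [Q(√30):Q] = 2, the tower law gives 2 | [L:Q]. Likewise Q(∛350) ⊂ L with [Q(∛350):Q] = 3 (because 350 is not a perfect cube), so 3 | [L:Q]. As gcd(2,3) = 1, [L:Q] is divisible by 6. Conversely L is generated over Q by √30 and ∛350, so [L:Q] ≤ 2·3 = 6. Therefore [Q(√30, ∛350) : Q] = 6.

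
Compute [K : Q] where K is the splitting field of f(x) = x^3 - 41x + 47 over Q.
[K : Q] = 6

By the rational root test, any rational root of the monic integer polynomial f(x) = x^3 - 41x + 47 must be an integer dividing the constant term 47, i.e. one of ±{1, 47}. Evaluating: f(1) = 7, f(-1) = 87, f(47) = 101943, f(-47) = -101849; none is 0, so f has no rational root and is therefore irreducible over Q (a cubic with no linear factor over a field is irreducible). For an irreducible cubic, the Galois group is A_3 or S_3 according as the discriminant disc(f) = -4a^3 - 27b^2 = -4·(-41)^3 - 27·(47)^2 = 216041 is or is not a square in Q. Here disc(f) = 216041 is not a perfect square in Q, so the Galois group of f over Q is not contained in A_3 and must be all of S_3. The splitting field has degree |S_3| = 6 over Q, so [K : Q] = 6.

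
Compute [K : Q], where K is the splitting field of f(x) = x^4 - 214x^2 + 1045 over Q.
[K : Q] = 4

Solving the quadratic in x^2: x^2 = (214 ± √(214^2 - 4·1045))/2 = (214 ± √41616)/2 = (214 ± 204)/2, giving x^2 = 5 or x^2 = 209. So f(x) = (x^2 - 5)(x^2 - 209) and the roots of f are ±√5, ±√209. Hence the splitting field is K = Q(√5, √209). Since 5 and 209 are distinct squarefree integers > 1, their product 1045 is not a perfect square, so √209 ∉ Q(√5). By the tower law [K:Q] = [Q(√5,√209):Q(√5)] · [Q(√5):Q] = 2 · 2 = 4.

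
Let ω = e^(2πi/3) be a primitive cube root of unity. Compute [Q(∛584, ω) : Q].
[Q(∛584, ω) : Q] = 6

[Q(∛584):Q] = 3 (min poly x^3 - 584, irreducible since 584 is not a perfect cube). [Q(ω):Q] = 2 (min poly x^2 + x + 1). Since Q(∛584) ⊂ R and ω ∉ R, we have ω ∉ Q(∛584), so x^2 + x + 1 remains irreducible over Q(∛584) and [Q(∛584, ω) : Q(∛584)] = 2. By the tower law, [Q(∛584, ω) : Q] = 3 · 2 = 6. (In fact Q(∛584, ω) is the splitting field of x^3 - 584 over Q.)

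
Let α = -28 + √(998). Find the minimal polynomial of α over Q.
m_α(x) = x^2 + 56x - 214

From α + 28 = √(998), squaring gives (α + 28)^2 = 998, i.e. α^2 + 56α + 784 = 998, so α^2 + 56α - 214 = 0. The discriminant of x^2 + 56x - 214 is (56)^2 - 4·(-214) = 3136 + 856 = 3992, and 4·(998) is not a perfect square in Q since 998 is squarefree and ≠ 1. Hence x^2 + 56x - 214 is irreducible over Q and is the minimal polynomial of α.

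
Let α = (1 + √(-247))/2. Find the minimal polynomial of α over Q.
m_α(x) = x^2 - x + 62

From 2α - 1 = √(-247), squaring gives (2α - 1)^2 = -247, i.e. 4α^2 - 4α + 1 = -247, so α^2 - α + (1 + 247)/4 = 0. Since -247 ≡ 1 (mod 4), (1 + 247)/4 = 62 ∈ Z. The polynomial x^2 - x + 62 has discriminant 1 - 4·(62) = -247, which is not a perfect square in Q (d = -247 is squarefree and ≠ 1), so x^2 - x + 62 is irreducible over Q. It is the minimal polynomial of α.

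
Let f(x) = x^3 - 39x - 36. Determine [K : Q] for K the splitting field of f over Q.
[K : Q] = 6

By the rational root test, any rational root of the monic integer polynomial f(x) = x^3 - 39x - 36 must be an integer dividing the constant term -36, i.e. one of ±{1, 2, 3, 4, 6, 9, 12, 18, 36}. Evaluating: f(1) = -74, f(-1) = 2, f(2) = -106, f(-2) = 34, f(3) = -126, f(-3) = 54, f(4) = -128, f(-4) = 56, f(6) = -54, f(-6) = -18, f(9) = 342, f(-9) = -414, f(12) = 1224, f(-12) = -1296, f(18) = 5094, f(-18) = -5166, f(36) = 45216, f(-36) = -45288; none is 0, so f has no rational root and is therefore irreducible over Q (a cubic with no linear factor over a field is irreducible). For an irreducible cubic, the Galois group is A_3 or S_3 according as the discriminant disc(f) = -4a^3 - 27b^2 = -4·(-39)^3 - 27·(-36)^2 = 202284 is or is not a square in Q. Here disc(f) = 202284 is not a perfect square in Q, so the Galois group of f over Q is not contained in A_3 and must be all of S_3. The splitting field has degree |S_3| = 6 over Q, so [K : Q] = 6.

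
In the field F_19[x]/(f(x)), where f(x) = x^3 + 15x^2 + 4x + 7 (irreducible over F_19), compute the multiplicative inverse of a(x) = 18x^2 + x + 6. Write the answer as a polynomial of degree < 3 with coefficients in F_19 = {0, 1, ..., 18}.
a(x)^(-1) ≡ 15x^2 + 7x + 6 (mod f(x))

Since f is irreducible over F_19, F_19[x]/(f) is a field and a(x) ≠ 0 has an inverse. Apply the extended Euclidean algorithm to f(x) and a(x) in F_19[x]: f(x) = (18x + 3)·a(x) + (7x + 8);  a(x) = (8x + 10)·(7x + 8) + (2). The last nonzero remainder is the constant 2 = gcd(f, a) in F_19. Back-substituting through the division chain expresses 2 = s(x)·a(x) + t(x)·f(x) with s(x) ≡ 11x^2 + 14x + 12 (mod f), so (11x^2 + 14x + 12)·a(x) ≡ 2 (mod f). Multiplying by 2^(-1) ≡ 10 in F_19 gives a(x)^(-1) ≡ 10·(11x^2 + 14x + 12) ≡ 15x^2 + 7x + 6 (mod f). Check: (18x^2 + x + 6)·(15x^2 + 7x + 6) = 4x^4 + 8x^3 + 15x^2 + 10x + 17 ≡ 1 (mod x^3 + 15x^2 + 4x + 7).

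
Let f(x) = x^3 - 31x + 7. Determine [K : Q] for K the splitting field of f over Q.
[K : Q] = 6

By the rational root test, any rational root of the monic integer polynomial f(x) = x^3 - 31x + 7 must be an integer dividing the constant term 7, i.e. one of ±{1, 7}. Evaluating: f(1) = -23, f(-1) = 37, f(7) = 133, f(-7) = -119; none is 0, so f has no rational root and is therefore irreducible over Q (a cubic with no linear factor over a field is irreducible). For an irreducible cubic, the Galois group is A_3 or S_3 according as the discriminant disc(f) = -4a^3 - 27b^2 = -4·(-31)^3 - 27·(7)^2 = 117841 is or is not a square in Q. Here disc(f) = 117841 is not a perfect square in Q, so the Galois group of f over Q is not contained in A_3 and must be all of S_3. The splitting field has degree |S_3| = 6 over Q, so [K : Q] = 6.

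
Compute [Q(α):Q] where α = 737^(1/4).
[Q(α):Q] = 4

α is a root of x^4 - 737. By Eisenstein's criterion at the prime p = 11 (which divides the constant term 737 but p^2 = 121 does not, since 737 is squarefree), x^4 - 737 is irreducible over Q. Hence [Q(α):Q] = 4.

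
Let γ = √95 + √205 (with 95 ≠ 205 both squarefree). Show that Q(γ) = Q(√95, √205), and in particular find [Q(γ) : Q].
[Q(γ) : Q] = 4 (equivalently, Q(γ) = Q(√95, √205))

Obviously Q(γ) ⊆ Q(√95, √205), and [Q(√95, √205):Q] = 4 (since 95, 205 are distinct squarefree integers > 1 with 19475 not a perfect square). To show equality we compute the minimal polynomial of γ. From γ = √95 + √205: γ^2 = 95 + 2√(19475) + 205 = 300 + 2√(19475), so γ^2 - 300 = 2√(19475); squaring, (γ^2 - 300)^2 = 4·19475, i.e. γ^4 - 600γ^2 + 90000 - 77900 = 0, i.e. γ^4 - 600γ^2 + 12100 = 0. So γ is a root of x^4 - 600x^2 + 12100. This polynomial is irreducible over Q: it has no rational root (each ±√95 ± √205 is irrational), and any factorization into two quadratics over Q would force √(19475) ∈ Q (pairing opposite roots) or √95, √205 ∈ Q (other pairings), all impossible. Hence [Q(γ):Q] = 4 = [Q(√95, √205):Q], so Q(γ) = Q(√95, √205).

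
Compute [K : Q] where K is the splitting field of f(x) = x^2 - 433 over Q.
[K : Q] = 2

f(x) = x^2 - 433 factors as (x - √433)(x + √433). The splitting field is K = Q(√433). Since 433 is squarefree and > 1, it is not a perfect square, so x^2 - 433 is irreducible over Q and [Q(√433) : Q] = 2. Hence [K : Q] = 2.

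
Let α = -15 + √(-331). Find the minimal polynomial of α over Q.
m_α(x) = x^2 + 30x + 556

From α + 15 = √(-331), squaring gives (α + 15)^2 = -331, i.e. α^2 + 30α + 225 = -331, so α^2 + 30α + 556 = 0. The discriminant of x^2 + 30x + 556 is (30)^2 - 4·(556) = 900 - 2224 = -1324, and 4·(-331) is not a perfect square in Q since -331 is squarefree and ≠ 1. Hence x^2 + 30x + 556 is irreducible over Q and is the minimal polynomial of α.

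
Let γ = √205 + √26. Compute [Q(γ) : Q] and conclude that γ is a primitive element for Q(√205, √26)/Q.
[Q(γ) : Q] = 4 (equivalently, Q(γ) = Q(√205, √26))

Obviously Q(γ) ⊆ Q(√205, √26), and [Q(√205, √26):Q] = 4 (since 205, 26 are distinct squarefree integers > 1 with 5330 not a perfect square). To show equality we compute the minimal polynomial of γ. From γ = √205 + √26: γ^2 = 205 + 2√(5330) + 26 = 231 + 2√(5330), so γ^2 - 231 = 2√(5330); squaring, (γ^2 - 231)^2 = 4·5330, i.e. γ^4 - 462γ^2 + 53361 - 21320 = 0, i.e. γ^4 - 462γ^2 + 32041 = 0. So γ is a root of x^4 - 462x^2 + 32041. This polynomial is irreducible over Q: it has no rational root (each ±√205 ± √26 is irrational), and any factorization into two quadratics over Q would force √(5330) ∈ Q (pairing opposite roots) or √205, √26 ∈ Q (other pairings), all impossible. Hence [Q(γ):Q] = 4 = [Q(√205, √26):Q], so Q(γ) = Q(√205, √26).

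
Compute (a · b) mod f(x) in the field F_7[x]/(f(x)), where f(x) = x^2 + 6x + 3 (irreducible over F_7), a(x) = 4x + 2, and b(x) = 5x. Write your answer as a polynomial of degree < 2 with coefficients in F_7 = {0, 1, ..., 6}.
a · b ≡ 2x + 3 (mod f(x))

Multiply in F_7[x]: a(x)·b(x) = (4x + 2)·(5x) = 6x^2 + 3x. This has degree ≥ 2, so divide by f(x) over F_7: 6x^2 + 3x = (6)·(x^2 + 6x + 3) + (2x + 3). Hence a·b ≡ 2x + 3 (mod f). (F_7[x]/(f) is a field with 7^2 = 49 elements since f is irreducible of degree 2.)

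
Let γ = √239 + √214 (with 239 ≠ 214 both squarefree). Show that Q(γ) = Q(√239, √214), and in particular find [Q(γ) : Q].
[Q(γ) : Q] = 4 (equivalently, Q(γ) = Q(√239, √214))

Obviously Q(γ) ⊆ Q(√239, √214), and [Q(√239, √214):Q] = 4 (since 239, 214 are distinct squarefree integers > 1 with 51146 not a perfect square). To show equality we compute the minimal polynomial of γ. From γ = √239 + √214: γ^2 = 239 + 2√(51146) + 214 = 453 + 2√(51146), so γ^2 - 453 = 2√(51146); squaring, (γ^2 - 453)^2 = 4·51146, i.e. γ^4 - 906γ^2 + 205209 - 204584 = 0, i.e. γ^4 - 906γ^2 + 625 = 0. So γ is a root of x^4 - 906x^2 + 625. This polynomial is irreducible over Q: it has no rational root (each ±√239 ± √214 is irrational), and any factorization into two quadratics over Q would force √(51146) ∈ Q (pairing opposite roots) or √239, √214 ∈ Q (other pairings), all impossible. Hence [Q(γ):Q] = 4 = [Q(√239, √214):Q], so Q(γ) = Q(√239, √214).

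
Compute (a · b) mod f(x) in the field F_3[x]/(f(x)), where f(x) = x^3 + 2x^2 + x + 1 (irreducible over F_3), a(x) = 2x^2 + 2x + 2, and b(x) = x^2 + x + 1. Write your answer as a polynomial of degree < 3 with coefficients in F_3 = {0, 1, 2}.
a · b ≡ x^2 + 2x + 2 (mod f(x))

Multiply in F_3[x]: a(x)·b(x) = (2x^2 + 2x + 2)·(x^2 + x + 1) = 2x^4 + x^3 + x + 2. This has degree ≥ 3, so divide by f(x) over F_3: 2x^4 + x^3 + x + 2 = (2x)·(x^3 + 2x^2 + x + 1) + (x^2 + 2x + 2). Hence a·b ≡ x^2 + 2x + 2 (mod f). (F_3[x]/(f) is a field with 3^3 = 27 elements since f is irreducible of degree 3.)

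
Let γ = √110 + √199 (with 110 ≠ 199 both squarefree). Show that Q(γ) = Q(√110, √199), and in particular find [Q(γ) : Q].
[Q(γ) : Q] = 4 (equivalently, Q(γ) = Q(√110, √199))

Obviously Q(γ) ⊆ Q(√110, √199), and [Q(√110, √199):Q] = 4 (since 110, 199 are distinct squarefree integers > 1 with 21890 not a perfect square). To show equality we compute the minimal polynomial of γ. From γ = √110 + √199: γ^2 = 110 + 2√(21890) + 199 = 309 + 2√(21890), so γ^2 - 309 = 2√(21890); squaring, (γ^2 - 309)^2 = 4·21890, i.e. γ^4 - 618γ^2 + 95481 - 87560 = 0, i.e. γ^4 - 618γ^2 + 7921 = 0. So γ is a root of x^4 - 618x^2 + 7921. This polynomial is irreducible over Q: it has no rational root (each ±√110 ± √199 is irrational), and any factorization into two quadratics over Q would force √(21890) ∈ Q (pairing opposite roots) or √110, √199 ∈ Q (other pairings), all impossible. Hence [Q(γ):Q] = 4 = [Q(√110, √199):Q], so Q(γ) = Q(√110, √199).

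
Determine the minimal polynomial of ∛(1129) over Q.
m_α(x) = x^3 - 1129

α satisfies α^3 = 1129, so x^3 - 1129 annihilates α. By the rational root test, a rational root p/q (in lowest terms) of x^3 - 1129 would satisfy p^3 = 1129 q^3, forcing q = 1 and p^3 = 1129; but 1129 is not a perfect cube, contradiction. A monic cubic over Q with no rational root is irreducible (any nontrivial factorization would include a linear factor). Hence x^3 - 1129 is the minimal polynomial of α, and in particular [Q(α):Q] = 3.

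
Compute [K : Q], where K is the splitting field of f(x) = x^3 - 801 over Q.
[K : Q] = 6

The roots of x^3 - 801 are ∛801, ω∛801, ω^2∛801 where ω = e^(2πi/3) is a primitive cube root of unity, so K = Q(∛801, ω). Now [Q(∛801):Q] = 3 (since 801 is not a perfect cube, x^3 - 801 is irreducible) and [Q(ω):Q] = 2. Both 2 and 3 divide [K:Q], and [K:Q] ≤ 3·2 = 6, so [K:Q] = 6. (Equivalently: Q(∛801) ⊂ R but ω ∉ R, so [K : Q(∛801)] = 2.)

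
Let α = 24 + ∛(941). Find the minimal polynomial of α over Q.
m_α(x) = x^3 - 72x^2 + 1728x - 14765

Set β = α - 24 = ∛(941), so β^3 = 941. Then (α - 24)^3 - 941 = 0, i.e. α is a root of g(x) = (x - 24)^3 - 941 = x^3 - 72x^2 + 1728x - 14765. Since g(x) = h(x - 24) where h(x) = x^3 - 941, and h is irreducible over Q (because 941 is not a perfect cube, so h has no rational root, and a monic cubic with no rational root is irreducible), g is also irreducible (irreducibility is preserved under the substitution x → x - 24). Hence m_α(x) = x^3 - 72x^2 + 1728x - 14765.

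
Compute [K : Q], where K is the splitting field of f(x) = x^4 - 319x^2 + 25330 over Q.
[K : Q] = 4

Solving the quadratic in x^2: x^2 = (319 ± √(319^2 - 4·25330))/2 = (319 ± √441)/2 = (319 ± 21)/2, giving x^2 = 149 or x^2 = 170. So f(x) = (x^2 - 149)(x^2 - 170) and the roots of f are ±√149, ±√170. Hence the splitting field is K = Q(√149, √170). Since 149 and 170 are distinct squarefree integers > 1, their product 25330 is not a perfect square, so √170 ∉ Q(√149). By the tower law [K:Q] = [Q(√149,√170):Q(√149)] · [Q(√149):Q] = 2 · 2 = 4.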